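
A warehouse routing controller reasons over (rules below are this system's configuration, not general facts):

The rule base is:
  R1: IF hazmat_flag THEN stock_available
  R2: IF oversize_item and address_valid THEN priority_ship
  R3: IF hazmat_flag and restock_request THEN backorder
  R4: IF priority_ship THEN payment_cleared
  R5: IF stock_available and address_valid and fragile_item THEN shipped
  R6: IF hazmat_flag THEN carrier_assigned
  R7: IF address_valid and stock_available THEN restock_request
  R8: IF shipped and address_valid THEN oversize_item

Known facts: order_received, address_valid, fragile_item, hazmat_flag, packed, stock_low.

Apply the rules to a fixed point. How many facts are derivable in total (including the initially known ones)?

14

Round 1 fires R1, R6, giving stock_available, carrier_assigned.
Round 2 fires R5, R7, giving shipped, restock_request.
Round 3 fires R3, R8, giving backorder, oversize_item.
Round 4 fires R2, giving priority_ship.
Round 5 fires R4, giving payment_cleared.
Closure: {address_valid, backorder, carrier_assigned, fragile_item, hazmat_flag, order_received, oversize_item, packed, payment_cleared, priority_ship, restock_request, shipped, stock_available, stock_low} — 14 facts.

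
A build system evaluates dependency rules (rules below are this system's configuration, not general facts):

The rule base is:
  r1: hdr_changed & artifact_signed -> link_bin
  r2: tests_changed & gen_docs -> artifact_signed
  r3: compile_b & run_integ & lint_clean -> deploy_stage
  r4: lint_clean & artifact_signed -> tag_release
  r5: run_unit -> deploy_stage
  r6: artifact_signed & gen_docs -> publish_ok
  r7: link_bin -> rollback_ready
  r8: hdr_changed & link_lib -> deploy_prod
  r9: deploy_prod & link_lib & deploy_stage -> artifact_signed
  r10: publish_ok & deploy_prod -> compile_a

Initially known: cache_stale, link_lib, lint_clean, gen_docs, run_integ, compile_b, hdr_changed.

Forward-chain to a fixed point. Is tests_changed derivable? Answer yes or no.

no

[1] r3 [compile_b & run_integ & lint_clean -> deploy_stage]; r8 [hdr_changed & link_lib -> deploy_prod]. ⇒ new: deploy_stage, deploy_prod.
[2] r9 [deploy_prod & link_lib & deploy_stage -> artifact_signed]. ⇒ new: artifact_signed.
[3] r1 [hdr_changed & artifact_signed -> link_bin]; r4 [lint_clean & artifact_signed -> tag_release]; r6 [artifact_signed & gen_docs -> publish_ok]. ⇒ new: link_bin, tag_release, publish_ok.
[4] r7 [link_bin -> rollback_ready]; r10 [publish_ok & deploy_prod -> compile_a]. ⇒ new: rollback_ready, compile_a.
Fixed point reached. No rule has tests_changed as a consequent, and it is not given.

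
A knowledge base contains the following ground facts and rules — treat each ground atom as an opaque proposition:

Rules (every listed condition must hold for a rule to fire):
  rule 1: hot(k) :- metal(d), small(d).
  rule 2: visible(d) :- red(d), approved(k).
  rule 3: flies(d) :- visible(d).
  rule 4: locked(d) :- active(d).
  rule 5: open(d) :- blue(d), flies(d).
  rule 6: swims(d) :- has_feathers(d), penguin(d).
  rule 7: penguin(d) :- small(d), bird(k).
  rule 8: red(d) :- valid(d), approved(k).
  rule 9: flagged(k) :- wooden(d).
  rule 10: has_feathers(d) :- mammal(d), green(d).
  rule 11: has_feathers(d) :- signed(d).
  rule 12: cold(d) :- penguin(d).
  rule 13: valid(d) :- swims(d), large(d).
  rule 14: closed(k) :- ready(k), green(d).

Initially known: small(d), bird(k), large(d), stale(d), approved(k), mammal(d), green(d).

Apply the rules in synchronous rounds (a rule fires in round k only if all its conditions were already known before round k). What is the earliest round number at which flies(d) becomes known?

6

[1] rule 7 [penguin(d) :- small(d), bird(k).]; rule 10 [has_feathers(d) :- mammal(d), green(d).]. ⇒ new: penguin(d), has_feathers(d).
[2] rule 6 [swims(d) :- has_feathers(d), penguin(d).]; rule 12 [cold(d) :- penguin(d).]. ⇒ new: swims(d), cold(d).
[3] rule 13 [valid(d) :- swims(d), large(d).]. ⇒ new: valid(d).
[4] rule 8 [red(d) :- valid(d), approved(k).]. ⇒ new: red(d).
[5] rule 2 [visible(d) :- red(d), approved(k).]. ⇒ new: visible(d).
[6] rule 3 [flies(d) :- visible(d).]. ⇒ new: flies(d).
flies(d) first appears in round 6.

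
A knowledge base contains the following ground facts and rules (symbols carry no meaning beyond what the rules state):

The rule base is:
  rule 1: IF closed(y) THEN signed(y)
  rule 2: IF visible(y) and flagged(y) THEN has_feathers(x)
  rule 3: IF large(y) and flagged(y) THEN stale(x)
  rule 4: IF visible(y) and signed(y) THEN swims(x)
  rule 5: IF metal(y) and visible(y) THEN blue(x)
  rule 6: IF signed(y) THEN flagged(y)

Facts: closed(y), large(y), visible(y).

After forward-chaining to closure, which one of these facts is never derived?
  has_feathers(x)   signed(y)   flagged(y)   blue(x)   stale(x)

Round 1 fires rule 1, giving signed(y).
Round 2 fires rule 4, rule 6, giving swims(x), flagged(y).
Round 3 fires rule 2, rule 3, giving has_feathers(x), stale(x).
Derived: signed(y) (round 1), flagged(y) (round 2), has_feathers(x) (round 3), stale(x) (round 3). blue(x) never appears in any round.

blue(x)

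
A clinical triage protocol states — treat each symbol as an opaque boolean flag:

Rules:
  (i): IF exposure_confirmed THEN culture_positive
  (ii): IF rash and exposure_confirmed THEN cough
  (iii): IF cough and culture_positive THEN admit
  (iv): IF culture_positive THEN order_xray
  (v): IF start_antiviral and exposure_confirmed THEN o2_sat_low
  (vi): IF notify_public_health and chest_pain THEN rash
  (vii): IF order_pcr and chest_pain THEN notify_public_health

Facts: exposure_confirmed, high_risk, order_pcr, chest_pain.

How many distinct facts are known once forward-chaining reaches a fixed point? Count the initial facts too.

Round 1: (i) [IF exposure_confirmed THEN culture_positive]; (vii) [IF order_pcr and chest_pain THEN notify_public_health]. Adds culture_positive, notify_public_health.
Round 2: (iv) [IF culture_positive THEN order_xray]; (vi) [IF notify_public_health and chest_pain THEN rash]. Adds order_xray, rash.
Round 3: (ii) [IF rash and exposure_confirmed THEN cough]. Adds cough.
Round 4: (iii) [IF cough and culture_positive THEN admit]. Adds admit.
Closure: {admit, chest_pain, cough, culture_positive, exposure_confirmed, high_risk, notify_public_health, order_pcr, order_xray, rash} — 10 facts.

10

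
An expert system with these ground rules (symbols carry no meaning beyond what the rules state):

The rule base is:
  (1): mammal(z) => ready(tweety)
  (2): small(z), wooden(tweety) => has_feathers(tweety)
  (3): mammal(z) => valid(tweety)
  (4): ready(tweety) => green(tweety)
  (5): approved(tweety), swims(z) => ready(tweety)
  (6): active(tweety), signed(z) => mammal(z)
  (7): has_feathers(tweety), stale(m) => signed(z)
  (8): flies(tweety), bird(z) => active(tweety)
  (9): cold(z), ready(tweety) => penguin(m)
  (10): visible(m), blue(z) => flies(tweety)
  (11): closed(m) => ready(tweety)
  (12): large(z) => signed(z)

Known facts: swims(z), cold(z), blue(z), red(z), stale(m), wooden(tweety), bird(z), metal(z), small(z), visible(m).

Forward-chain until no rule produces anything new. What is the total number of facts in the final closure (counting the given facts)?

Round 1: (2) [small(z), wooden(tweety) => has_feathers(tweety)]; (10) [visible(m), blue(z) => flies(tweety)]. Adds has_feathers(tweety), flies(tweety).
Round 2: (7) [has_feathers(tweety), stale(m) => signed(z)]; (8) [flies(tweety), bird(z) => active(tweety)]. Adds signed(z), active(tweety).
Round 3: (6) [active(tweety), signed(z) => mammal(z)]. Adds mammal(z).
Round 4: (1) [mammal(z) => ready(tweety)]; (3) [mammal(z) => valid(tweety)]. Adds ready(tweety), valid(tweety).
Round 5: (4) [ready(tweety) => green(tweety)]; (9) [cold(z), ready(tweety) => penguin(m)]. Adds green(tweety), penguin(m).
Closure: {active(tweety), bird(z), blue(z), cold(z), flies(tweety), green(tweety), has_feathers(tweety), mammal(z), metal(z), penguin(m), ready(tweety), red(z), signed(z), small(z), stale(m), swims(z), valid(tweety), visible(m), wooden(tweety)} — 19 facts.

19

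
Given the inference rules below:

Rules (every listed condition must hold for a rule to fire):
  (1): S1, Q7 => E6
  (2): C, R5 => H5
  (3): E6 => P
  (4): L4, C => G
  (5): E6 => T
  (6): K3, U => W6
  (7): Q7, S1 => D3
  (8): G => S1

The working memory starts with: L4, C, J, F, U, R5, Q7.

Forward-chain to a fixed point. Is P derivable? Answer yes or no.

Round 1: (2) [C, R5 => H5]; (4) [L4, C => G]. New: H5, G.
Round 2: (8) [G => S1]. New: S1.
Round 3: (1) [S1, Q7 => E6]; (7) [Q7, S1 => D3]. New: E6, D3.
Round 4: (3) [E6 => P]; (5) [E6 => T]. New: P, T.
P appears in round 4, so it is derivable.

yes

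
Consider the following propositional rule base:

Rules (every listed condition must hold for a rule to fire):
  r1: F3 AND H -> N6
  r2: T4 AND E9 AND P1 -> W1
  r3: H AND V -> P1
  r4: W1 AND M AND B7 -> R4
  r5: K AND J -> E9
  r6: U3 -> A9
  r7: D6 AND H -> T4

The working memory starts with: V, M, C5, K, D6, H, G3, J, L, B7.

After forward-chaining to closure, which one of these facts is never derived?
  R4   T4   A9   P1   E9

A9

Round 1 fires r3, r5, r7, giving P1, E9, T4.
Round 2 fires r2, giving W1.
Round 3 fires r4, giving R4.
Derived: E9 (round 1), T4 (round 1), R4 (round 3), P1 (round 1). A9 never appears in any round.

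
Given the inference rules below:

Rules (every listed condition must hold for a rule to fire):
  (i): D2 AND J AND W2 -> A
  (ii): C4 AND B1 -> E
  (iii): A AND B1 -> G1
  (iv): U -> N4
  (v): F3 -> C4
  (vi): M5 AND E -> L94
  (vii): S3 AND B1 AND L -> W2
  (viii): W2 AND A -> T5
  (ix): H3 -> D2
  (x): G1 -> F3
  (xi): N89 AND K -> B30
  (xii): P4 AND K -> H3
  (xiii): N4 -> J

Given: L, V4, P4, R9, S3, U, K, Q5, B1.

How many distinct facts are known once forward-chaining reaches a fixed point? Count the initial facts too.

[1] (iv) [U -> N4]; (vii) [S3 AND B1 AND L -> W2]; (xii) [P4 AND K -> H3]. ⇒ new: N4, W2, H3.
[2] (ix) [H3 -> D2]; (xiii) [N4 -> J]. ⇒ new: D2, J.
[3] (i) [D2 AND J AND W2 -> A]. ⇒ new: A.
[4] (iii) [A AND B1 -> G1]; (viii) [W2 AND A -> T5]. ⇒ new: G1, T5.
[5] (x) [G1 -> F3]. ⇒ new: F3.
[6] (v) [F3 -> C4]. ⇒ new: C4.
[7] (ii) [C4 AND B1 -> E]. ⇒ new: E.
Closure: {A, B1, C4, D2, E, F3, G1, H3, J, K, L, N4, P4, Q5, R9, S3, T5, U, V4, W2} — 20 facts.

20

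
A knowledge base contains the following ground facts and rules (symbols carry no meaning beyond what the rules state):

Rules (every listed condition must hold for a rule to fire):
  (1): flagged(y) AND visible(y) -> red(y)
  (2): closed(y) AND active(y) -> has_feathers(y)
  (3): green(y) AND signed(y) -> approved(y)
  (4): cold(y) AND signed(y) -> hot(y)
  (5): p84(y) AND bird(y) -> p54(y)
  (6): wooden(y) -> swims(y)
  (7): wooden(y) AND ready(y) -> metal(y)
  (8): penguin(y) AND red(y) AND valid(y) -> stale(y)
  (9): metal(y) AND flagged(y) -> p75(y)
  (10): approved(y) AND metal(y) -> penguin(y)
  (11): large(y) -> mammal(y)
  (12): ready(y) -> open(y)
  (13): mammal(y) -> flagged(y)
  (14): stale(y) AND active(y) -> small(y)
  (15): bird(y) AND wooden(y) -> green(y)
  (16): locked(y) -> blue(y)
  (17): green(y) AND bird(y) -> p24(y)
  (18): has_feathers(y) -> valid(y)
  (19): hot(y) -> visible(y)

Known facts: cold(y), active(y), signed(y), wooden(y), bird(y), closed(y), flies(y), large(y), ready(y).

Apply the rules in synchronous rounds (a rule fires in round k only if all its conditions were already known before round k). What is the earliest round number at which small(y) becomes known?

5

[1] (2) [closed(y) AND active(y) -> has_feathers(y)]; (4) [cold(y) AND signed(y) -> hot(y)]; (6) [wooden(y) -> swims(y)]; (7) [wooden(y) AND ready(y) -> metal(y)]; (11) [large(y) -> mammal(y)]; (12) [ready(y) -> open(y)]; (15) [bird(y) AND wooden(y) -> green(y)]. ⇒ new: has_feathers(y), hot(y), swims(y), metal(y), mammal(y), open(y), green(y).
[2] (3) [green(y) AND signed(y) -> approved(y)]; (13) [mammal(y) -> flagged(y)]; (17) [green(y) AND bird(y) -> p24(y)]; (18) [has_feathers(y) -> valid(y)]; (19) [hot(y) -> visible(y)]. ⇒ new: approved(y), flagged(y), p24(y), valid(y), visible(y).
[3] (1) [flagged(y) AND visible(y) -> red(y)]; (9) [metal(y) AND flagged(y) -> p75(y)]; (10) [approved(y) AND metal(y) -> penguin(y)]. ⇒ new: red(y), p75(y), penguin(y).
[4] (8) [penguin(y) AND red(y) AND valid(y) -> stale(y)]. ⇒ new: stale(y).
[5] (14) [stale(y) AND active(y) -> small(y)]. ⇒ new: small(y).
small(y) first appears in round 5.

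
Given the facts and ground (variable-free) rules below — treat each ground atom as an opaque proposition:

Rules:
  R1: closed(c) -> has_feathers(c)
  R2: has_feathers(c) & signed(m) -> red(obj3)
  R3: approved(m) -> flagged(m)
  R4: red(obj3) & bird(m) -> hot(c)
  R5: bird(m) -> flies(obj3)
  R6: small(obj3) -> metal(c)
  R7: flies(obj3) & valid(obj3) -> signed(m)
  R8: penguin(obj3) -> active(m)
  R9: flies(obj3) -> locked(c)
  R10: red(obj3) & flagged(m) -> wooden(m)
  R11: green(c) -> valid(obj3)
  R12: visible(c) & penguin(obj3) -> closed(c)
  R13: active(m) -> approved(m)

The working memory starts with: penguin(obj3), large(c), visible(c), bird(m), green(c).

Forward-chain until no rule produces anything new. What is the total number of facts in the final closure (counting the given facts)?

17

Round 1 — R5, R8, R11, R12, derive flies(obj3), active(m), valid(obj3), closed(c).
Round 2 — R1, R7, R9, R13, derive has_feathers(c), signed(m), locked(c), approved(m).
Round 3 — R2, R3, derive red(obj3), flagged(m).
Round 4 — R4, R10, derive hot(c), wooden(m).
Closure: {active(m), approved(m), bird(m), closed(c), flagged(m), flies(obj3), green(c), has_feathers(c), hot(c), large(c), locked(c), penguin(obj3), red(obj3), signed(m), valid(obj3), visible(c), wooden(m)} — 17 facts.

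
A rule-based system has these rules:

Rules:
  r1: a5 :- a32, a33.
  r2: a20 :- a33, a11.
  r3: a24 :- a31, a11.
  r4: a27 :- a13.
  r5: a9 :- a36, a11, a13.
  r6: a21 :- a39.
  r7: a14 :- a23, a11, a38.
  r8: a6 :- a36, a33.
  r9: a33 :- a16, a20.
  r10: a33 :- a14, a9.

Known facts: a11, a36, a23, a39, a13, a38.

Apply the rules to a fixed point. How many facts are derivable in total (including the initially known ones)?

13

Round 1: r4 [a27 :- a13.]; r5 [a9 :- a36, a11, a13.]; r6 [a21 :- a39.]; r7 [a14 :- a23, a11, a38.]. Adds a27, a9, a21, a14.
Round 2: r10 [a33 :- a14, a9.]. Adds a33.
Round 3: r2 [a20 :- a33, a11.]; r8 [a6 :- a36, a33.]. Adds a20, a6.
Closure: {a11, a13, a14, a20, a21, a23, a27, a33, a36, a38, a39, a6, a9} — 13 facts.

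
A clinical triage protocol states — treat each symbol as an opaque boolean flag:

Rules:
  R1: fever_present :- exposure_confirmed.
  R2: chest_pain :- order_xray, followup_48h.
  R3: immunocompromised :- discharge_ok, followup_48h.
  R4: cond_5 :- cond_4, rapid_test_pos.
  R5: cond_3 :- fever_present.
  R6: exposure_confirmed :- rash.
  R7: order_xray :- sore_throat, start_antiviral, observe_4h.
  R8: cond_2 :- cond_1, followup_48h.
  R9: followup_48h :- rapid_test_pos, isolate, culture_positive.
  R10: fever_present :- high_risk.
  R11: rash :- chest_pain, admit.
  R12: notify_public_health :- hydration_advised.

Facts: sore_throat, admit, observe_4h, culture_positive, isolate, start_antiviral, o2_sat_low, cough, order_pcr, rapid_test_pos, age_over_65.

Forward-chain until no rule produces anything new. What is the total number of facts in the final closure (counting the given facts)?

18

[1] R7 [order_xray :- sore_throat, start_antiviral, observe_4h.]; R9 [followup_48h :- rapid_test_pos, isolate, culture_positive.]. ⇒ new: order_xray, followup_48h.
[2] R2 [chest_pain :- order_xray, followup_48h.]. ⇒ new: chest_pain.
[3] R11 [rash :- chest_pain, admit.]. ⇒ new: rash.
[4] R6 [exposure_confirmed :- rash.]. ⇒ new: exposure_confirmed.
[5] R1 [fever_present :- exposure_confirmed.]. ⇒ new: fever_present.
[6] R5 [cond_3 :- fever_present.]. ⇒ new: cond_3.
Closure: {admit, age_over_65, chest_pain, cond_3, cough, culture_positive, exposure_confirmed, fever_present, followup_48h, isolate, o2_sat_low, observe_4h, order_pcr, order_xray, rapid_test_pos, rash, sore_throat, start_antiviral} — 18 facts.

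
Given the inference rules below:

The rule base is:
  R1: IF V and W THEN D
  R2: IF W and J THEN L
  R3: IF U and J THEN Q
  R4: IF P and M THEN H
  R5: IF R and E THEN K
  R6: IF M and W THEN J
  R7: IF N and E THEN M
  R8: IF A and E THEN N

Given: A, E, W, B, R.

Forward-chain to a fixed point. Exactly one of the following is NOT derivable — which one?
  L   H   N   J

Round 1: R5 [IF R and E THEN K]; R8 [IF A and E THEN N]. Adds K, N.
Round 2: R7 [IF N and E THEN M]. Adds M.
Round 3: R6 [IF M and W THEN J]. Adds J.
Round 4: R2 [IF W and J THEN L]. Adds L.
Derived: L (round 4), N (round 1), J (round 3). H never appears in any round.

H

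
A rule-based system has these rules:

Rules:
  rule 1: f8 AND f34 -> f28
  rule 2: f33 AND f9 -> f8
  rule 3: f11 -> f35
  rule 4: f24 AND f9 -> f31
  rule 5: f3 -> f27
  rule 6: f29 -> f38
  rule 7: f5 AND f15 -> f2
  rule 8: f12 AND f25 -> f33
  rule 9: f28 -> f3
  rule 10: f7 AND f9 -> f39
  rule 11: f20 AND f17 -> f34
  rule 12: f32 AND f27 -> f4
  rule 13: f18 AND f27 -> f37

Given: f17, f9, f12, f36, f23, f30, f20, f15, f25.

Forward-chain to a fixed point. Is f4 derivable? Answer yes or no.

Round 1: rule 8 [f12 AND f25 -> f33]; rule 11 [f20 AND f17 -> f34]. New: f33, f34.
Round 2: rule 2 [f33 AND f9 -> f8]. New: f8.
Round 3: rule 1 [f8 AND f34 -> f28]. New: f28.
Round 4: rule 9 [f28 -> f3]. New: f3.
Round 5: rule 5 [f3 -> f27]. New: f27.
Fixed point reached. f4 is concluded only by rule 12; rule 12 needs f32 (never derived).

no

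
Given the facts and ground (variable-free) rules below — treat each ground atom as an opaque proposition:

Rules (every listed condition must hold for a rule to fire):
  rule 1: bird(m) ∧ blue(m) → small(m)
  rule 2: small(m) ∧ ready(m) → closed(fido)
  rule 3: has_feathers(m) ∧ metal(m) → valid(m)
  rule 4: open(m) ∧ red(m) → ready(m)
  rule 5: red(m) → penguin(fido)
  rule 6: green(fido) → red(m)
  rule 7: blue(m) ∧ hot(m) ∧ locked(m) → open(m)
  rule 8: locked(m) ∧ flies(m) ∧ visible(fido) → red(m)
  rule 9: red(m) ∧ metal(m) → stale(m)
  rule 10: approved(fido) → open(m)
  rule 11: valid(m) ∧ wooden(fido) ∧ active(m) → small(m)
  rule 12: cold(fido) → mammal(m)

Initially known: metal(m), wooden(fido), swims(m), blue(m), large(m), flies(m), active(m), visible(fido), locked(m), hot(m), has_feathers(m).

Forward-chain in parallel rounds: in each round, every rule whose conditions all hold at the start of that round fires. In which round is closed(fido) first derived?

Round 1 fires rule 3, rule 7, rule 8, giving valid(m), open(m), red(m).
Round 2 fires rule 4, rule 5, rule 9, rule 11, giving ready(m), penguin(fido), stale(m), small(m).
Round 3 fires rule 2, giving closed(fido).
closed(fido) first appears in round 3.

3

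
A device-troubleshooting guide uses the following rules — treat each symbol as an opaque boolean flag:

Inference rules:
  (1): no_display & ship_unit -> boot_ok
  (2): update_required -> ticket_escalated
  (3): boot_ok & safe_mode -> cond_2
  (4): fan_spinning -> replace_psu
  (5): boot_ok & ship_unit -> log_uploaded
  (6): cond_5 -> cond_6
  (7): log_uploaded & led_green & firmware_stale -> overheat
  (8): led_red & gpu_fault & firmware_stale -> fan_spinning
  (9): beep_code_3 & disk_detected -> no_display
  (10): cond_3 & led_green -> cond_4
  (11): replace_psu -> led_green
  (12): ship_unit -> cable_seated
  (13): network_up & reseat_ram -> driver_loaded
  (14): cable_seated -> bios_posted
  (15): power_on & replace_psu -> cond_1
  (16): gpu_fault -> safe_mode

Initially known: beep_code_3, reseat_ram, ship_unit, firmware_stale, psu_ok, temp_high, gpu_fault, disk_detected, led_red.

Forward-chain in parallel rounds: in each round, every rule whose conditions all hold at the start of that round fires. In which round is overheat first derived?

Round 1 — (8), (9), (12), (16), derive fan_spinning, no_display, cable_seated, safe_mode.
Round 2 — (1), (4), (14), derive boot_ok, replace_psu, bios_posted.
Round 3 — (3), (5), (11), derive cond_2, log_uploaded, led_green.
Round 4 — (7), derive overheat.
overheat first appears in round 4.

4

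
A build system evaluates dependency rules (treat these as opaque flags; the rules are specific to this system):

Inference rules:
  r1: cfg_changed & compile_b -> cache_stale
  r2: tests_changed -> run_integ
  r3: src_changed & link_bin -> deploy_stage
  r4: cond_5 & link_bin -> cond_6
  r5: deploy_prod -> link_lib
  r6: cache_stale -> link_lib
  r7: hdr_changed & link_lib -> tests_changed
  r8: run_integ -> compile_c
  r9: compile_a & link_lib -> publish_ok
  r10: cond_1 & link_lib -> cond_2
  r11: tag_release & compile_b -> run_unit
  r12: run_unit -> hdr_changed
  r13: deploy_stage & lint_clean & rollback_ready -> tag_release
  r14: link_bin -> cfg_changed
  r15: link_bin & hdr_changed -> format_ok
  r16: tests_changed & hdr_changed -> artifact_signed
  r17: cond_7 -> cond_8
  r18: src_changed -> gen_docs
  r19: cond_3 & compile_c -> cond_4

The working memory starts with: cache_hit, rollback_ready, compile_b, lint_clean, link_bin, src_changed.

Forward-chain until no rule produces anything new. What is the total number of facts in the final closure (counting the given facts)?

19

Round 1: r3 [src_changed & link_bin -> deploy_stage]; r14 [link_bin -> cfg_changed]; r18 [src_changed -> gen_docs]. New: deploy_stage, cfg_changed, gen_docs.
Round 2: r1 [cfg_changed & compile_b -> cache_stale]; r13 [deploy_stage & lint_clean & rollback_ready -> tag_release]. New: cache_stale, tag_release.
Round 3: r6 [cache_stale -> link_lib]; r11 [tag_release & compile_b -> run_unit]. New: link_lib, run_unit.
Round 4: r12 [run_unit -> hdr_changed]. New: hdr_changed.
Round 5: r7 [hdr_changed & link_lib -> tests_changed]; r15 [link_bin & hdr_changed -> format_ok]. New: tests_changed, format_ok.
Round 6: r2 [tests_changed -> run_integ]; r16 [tests_changed & hdr_changed -> artifact_signed]. New: run_integ, artifact_signed.
Round 7: r8 [run_integ -> compile_c]. New: compile_c.
Closure: {artifact_signed, cache_hit, cache_stale, cfg_changed, compile_b, compile_c, deploy_stage, format_ok, gen_docs, hdr_changed, link_bin, link_lib, lint_clean, rollback_ready, run_integ, run_unit, src_changed, tag_release, tests_changed} — 19 facts.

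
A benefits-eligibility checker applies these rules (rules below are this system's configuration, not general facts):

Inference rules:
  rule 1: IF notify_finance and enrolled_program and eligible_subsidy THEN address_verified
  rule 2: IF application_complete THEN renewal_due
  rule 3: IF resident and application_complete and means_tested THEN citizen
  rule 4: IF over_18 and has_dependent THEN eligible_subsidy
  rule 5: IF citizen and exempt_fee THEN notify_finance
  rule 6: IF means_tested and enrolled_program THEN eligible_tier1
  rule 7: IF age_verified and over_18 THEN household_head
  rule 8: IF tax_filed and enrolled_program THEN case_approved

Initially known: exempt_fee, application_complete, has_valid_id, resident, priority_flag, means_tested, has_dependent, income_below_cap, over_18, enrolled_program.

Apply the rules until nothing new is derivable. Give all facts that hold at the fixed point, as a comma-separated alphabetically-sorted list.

Round 1: rule 2 [IF application_complete THEN renewal_due]; rule 3 [IF resident and application_complete and means_tested THEN citizen]; rule 4 [IF over_18 and has_dependent THEN eligible_subsidy]; rule 6 [IF means_tested and enrolled_program THEN eligible_tier1]. Adds renewal_due, citizen, eligible_subsidy, eligible_tier1.
Round 2: rule 5 [IF citizen and exempt_fee THEN notify_finance]. Adds notify_finance.
Round 3: rule 1 [IF notify_finance and enrolled_program and eligible_subsidy THEN address_verified]. Adds address_verified.

address_verified, application_complete, citizen, eligible_subsidy, eligible_tier1, enrolled_program, exempt_fee, has_dependent, has_valid_id, income_below_cap, means_tested, notify_finance, over_18, priority_flag, renewal_due, resident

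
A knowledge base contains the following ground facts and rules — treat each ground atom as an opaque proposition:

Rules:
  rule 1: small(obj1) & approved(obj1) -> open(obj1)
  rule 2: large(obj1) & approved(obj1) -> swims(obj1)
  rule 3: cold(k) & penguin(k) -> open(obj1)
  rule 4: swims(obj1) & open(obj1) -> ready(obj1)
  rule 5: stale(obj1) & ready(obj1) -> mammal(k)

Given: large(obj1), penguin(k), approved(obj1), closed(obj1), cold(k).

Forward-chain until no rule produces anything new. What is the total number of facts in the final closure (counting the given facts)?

[1] rule 2 [large(obj1) & approved(obj1) -> swims(obj1)]; rule 3 [cold(k) & penguin(k) -> open(obj1)]. ⇒ new: swims(obj1), open(obj1).
[2] rule 4 [swims(obj1) & open(obj1) -> ready(obj1)]. ⇒ new: ready(obj1).
Closure: {approved(obj1), closed(obj1), cold(k), large(obj1), open(obj1), penguin(k), ready(obj1), swims(obj1)} — 8 facts.

8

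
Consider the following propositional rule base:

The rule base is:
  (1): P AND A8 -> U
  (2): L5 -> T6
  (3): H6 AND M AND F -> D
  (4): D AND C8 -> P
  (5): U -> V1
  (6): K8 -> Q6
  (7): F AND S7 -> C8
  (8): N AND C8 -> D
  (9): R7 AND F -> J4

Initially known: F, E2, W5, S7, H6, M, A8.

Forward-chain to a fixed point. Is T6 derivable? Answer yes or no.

Round 1 fires (3), (7), giving D, C8.
Round 2 fires (4), giving P.
Round 3 fires (1), giving U.
Round 4 fires (5), giving V1.
Fixed point reached. T6 is concluded only by (2); (2) needs L5 (never derived).

no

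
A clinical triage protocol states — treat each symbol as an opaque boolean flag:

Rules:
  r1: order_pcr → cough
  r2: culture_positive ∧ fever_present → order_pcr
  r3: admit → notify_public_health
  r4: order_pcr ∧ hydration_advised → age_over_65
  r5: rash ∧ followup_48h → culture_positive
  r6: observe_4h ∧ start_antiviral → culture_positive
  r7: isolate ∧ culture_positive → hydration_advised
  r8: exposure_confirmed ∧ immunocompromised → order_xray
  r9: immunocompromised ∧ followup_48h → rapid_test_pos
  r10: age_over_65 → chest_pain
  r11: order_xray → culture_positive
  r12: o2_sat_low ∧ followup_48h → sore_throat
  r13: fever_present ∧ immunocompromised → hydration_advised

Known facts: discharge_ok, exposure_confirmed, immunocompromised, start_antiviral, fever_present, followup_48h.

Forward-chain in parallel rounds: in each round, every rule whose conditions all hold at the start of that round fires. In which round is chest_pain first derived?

Round 1: r8 [exposure_confirmed ∧ immunocompromised → order_xray]; r9 [immunocompromised ∧ followup_48h → rapid_test_pos]; r13 [fever_present ∧ immunocompromised → hydration_advised]. New: order_xray, rapid_test_pos, hydration_advised.
Round 2: r11 [order_xray → culture_positive]. New: culture_positive.
Round 3: r2 [culture_positive ∧ fever_present → order_pcr]. New: order_pcr.
Round 4: r1 [order_pcr → cough]; r4 [order_pcr ∧ hydration_advised → age_over_65]. New: cough, age_over_65.
Round 5: r10 [age_over_65 → chest_pain]. New: chest_pain.
chest_pain first appears in round 5.

5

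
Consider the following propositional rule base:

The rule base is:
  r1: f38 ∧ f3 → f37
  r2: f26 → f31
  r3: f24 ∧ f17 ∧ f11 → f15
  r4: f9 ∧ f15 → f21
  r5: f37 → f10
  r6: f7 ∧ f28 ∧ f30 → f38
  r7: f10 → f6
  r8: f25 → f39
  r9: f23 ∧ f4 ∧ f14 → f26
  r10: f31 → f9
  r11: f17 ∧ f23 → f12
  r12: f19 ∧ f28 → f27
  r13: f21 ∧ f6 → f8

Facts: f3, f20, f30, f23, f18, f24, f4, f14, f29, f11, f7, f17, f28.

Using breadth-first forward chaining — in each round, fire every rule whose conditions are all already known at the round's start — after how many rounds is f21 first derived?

4

[1] r3 [f24 ∧ f17 ∧ f11 → f15]; r6 [f7 ∧ f28 ∧ f30 → f38]; r9 [f23 ∧ f4 ∧ f14 → f26]; r11 [f17 ∧ f23 → f12]. ⇒ new: f15, f38, f26, f12.
[2] r1 [f38 ∧ f3 → f37]; r2 [f26 → f31]. ⇒ new: f37, f31.
[3] r5 [f37 → f10]; r10 [f31 → f9]. ⇒ new: f10, f9.
[4] r4 [f9 ∧ f15 → f21]; r7 [f10 → f6]. ⇒ new: f21, f6.
f21 first appears in round 4.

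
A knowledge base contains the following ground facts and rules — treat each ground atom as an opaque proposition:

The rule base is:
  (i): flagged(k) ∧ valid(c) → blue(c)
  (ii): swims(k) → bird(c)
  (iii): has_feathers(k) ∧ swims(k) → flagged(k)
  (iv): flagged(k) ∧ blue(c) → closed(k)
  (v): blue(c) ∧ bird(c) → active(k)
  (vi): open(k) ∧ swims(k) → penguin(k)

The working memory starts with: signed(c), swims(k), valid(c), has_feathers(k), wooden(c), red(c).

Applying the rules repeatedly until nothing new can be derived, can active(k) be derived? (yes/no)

yes

Round 1 fires (ii), (iii), giving bird(c), flagged(k).
Round 2 fires (i), giving blue(c).
Round 3 fires (iv), (v), giving closed(k), active(k).
active(k) appears in round 3, so it is derivable.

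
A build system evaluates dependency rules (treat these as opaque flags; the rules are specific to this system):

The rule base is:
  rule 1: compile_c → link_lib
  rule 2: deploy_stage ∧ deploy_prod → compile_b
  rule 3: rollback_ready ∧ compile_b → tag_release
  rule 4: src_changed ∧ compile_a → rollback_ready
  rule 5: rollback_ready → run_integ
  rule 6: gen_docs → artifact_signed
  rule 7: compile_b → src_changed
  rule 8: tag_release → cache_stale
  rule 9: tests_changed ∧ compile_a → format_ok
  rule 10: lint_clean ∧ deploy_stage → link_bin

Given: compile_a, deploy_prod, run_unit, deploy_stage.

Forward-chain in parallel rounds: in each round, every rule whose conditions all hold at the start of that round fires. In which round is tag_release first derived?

4

Round 1: rule 2 [deploy_stage ∧ deploy_prod → compile_b]. New: compile_b.
Round 2: rule 7 [compile_b → src_changed]. New: src_changed.
Round 3: rule 4 [src_changed ∧ compile_a → rollback_ready]. New: rollback_ready.
Round 4: rule 3 [rollback_ready ∧ compile_b → tag_release]; rule 5 [rollback_ready → run_integ]. New: tag_release, run_integ.
tag_release first appears in round 4.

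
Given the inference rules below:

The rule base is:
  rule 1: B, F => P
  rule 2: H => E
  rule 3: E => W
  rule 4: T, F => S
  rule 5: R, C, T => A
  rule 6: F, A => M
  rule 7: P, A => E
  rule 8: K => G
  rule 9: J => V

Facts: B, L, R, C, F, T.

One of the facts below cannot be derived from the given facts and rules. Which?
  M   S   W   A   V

V

[1] rule 1 [B, F => P]; rule 4 [T, F => S]; rule 5 [R, C, T => A]. ⇒ new: P, S, A.
[2] rule 6 [F, A => M]; rule 7 [P, A => E]. ⇒ new: M, E.
[3] rule 3 [E => W]. ⇒ new: W.
Derived: A (round 1), S (round 1), M (round 2), W (round 3). V never appears in any round.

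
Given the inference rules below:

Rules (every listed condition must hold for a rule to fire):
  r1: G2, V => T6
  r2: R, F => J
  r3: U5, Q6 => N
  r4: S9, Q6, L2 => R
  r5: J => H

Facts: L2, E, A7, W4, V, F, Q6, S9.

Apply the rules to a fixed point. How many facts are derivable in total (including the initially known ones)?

11

Round 1: r4 [S9, Q6, L2 => R]. Adds R.
Round 2: r2 [R, F => J]. Adds J.
Round 3: r5 [J => H]. Adds H.
Closure: {A7, E, F, H, J, L2, Q6, R, S9, V, W4} — 11 facts.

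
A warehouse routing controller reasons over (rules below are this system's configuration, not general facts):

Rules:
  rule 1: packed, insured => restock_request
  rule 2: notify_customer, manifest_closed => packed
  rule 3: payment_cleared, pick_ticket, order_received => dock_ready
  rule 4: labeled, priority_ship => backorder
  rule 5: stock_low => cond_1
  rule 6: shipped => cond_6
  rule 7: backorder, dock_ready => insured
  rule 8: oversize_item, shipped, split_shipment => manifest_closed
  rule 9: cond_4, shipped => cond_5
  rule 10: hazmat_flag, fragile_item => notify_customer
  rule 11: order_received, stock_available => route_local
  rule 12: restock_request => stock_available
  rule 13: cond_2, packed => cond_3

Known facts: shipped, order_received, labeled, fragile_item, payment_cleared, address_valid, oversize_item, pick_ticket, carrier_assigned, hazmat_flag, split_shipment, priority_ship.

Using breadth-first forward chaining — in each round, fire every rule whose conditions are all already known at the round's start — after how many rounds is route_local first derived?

Round 1: rule 3 [payment_cleared, pick_ticket, order_received => dock_ready]; rule 4 [labeled, priority_ship => backorder]; rule 6 [shipped => cond_6]; rule 8 [oversize_item, shipped, split_shipment => manifest_closed]; rule 10 [hazmat_flag, fragile_item => notify_customer]. Adds dock_ready, backorder, cond_6, manifest_closed, notify_customer.
Round 2: rule 2 [notify_customer, manifest_closed => packed]; rule 7 [backorder, dock_ready => insured]. Adds packed, insured.
Round 3: rule 1 [packed, insured => restock_request]. Adds restock_request.
Round 4: rule 12 [restock_request => stock_available]. Adds stock_available.
Round 5: rule 11 [order_received, stock_available => route_local]. Adds route_local.
route_local first appears in round 5.

5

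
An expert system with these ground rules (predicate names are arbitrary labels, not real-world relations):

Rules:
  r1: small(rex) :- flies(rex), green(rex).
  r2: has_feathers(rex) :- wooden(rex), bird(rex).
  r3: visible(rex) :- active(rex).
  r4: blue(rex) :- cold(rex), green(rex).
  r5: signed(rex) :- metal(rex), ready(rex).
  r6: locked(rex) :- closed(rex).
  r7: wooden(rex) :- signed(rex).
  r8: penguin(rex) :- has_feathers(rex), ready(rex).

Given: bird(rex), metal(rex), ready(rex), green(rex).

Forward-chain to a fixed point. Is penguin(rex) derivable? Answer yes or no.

yes

[1] r5 [signed(rex) :- metal(rex), ready(rex).]. ⇒ new: signed(rex).
[2] r7 [wooden(rex) :- signed(rex).]. ⇒ new: wooden(rex).
[3] r2 [has_feathers(rex) :- wooden(rex), bird(rex).]. ⇒ new: has_feathers(rex).
[4] r8 [penguin(rex) :- has_feathers(rex), ready(rex).]. ⇒ new: penguin(rex).
penguin(rex) appears in round 4, so it is derivable.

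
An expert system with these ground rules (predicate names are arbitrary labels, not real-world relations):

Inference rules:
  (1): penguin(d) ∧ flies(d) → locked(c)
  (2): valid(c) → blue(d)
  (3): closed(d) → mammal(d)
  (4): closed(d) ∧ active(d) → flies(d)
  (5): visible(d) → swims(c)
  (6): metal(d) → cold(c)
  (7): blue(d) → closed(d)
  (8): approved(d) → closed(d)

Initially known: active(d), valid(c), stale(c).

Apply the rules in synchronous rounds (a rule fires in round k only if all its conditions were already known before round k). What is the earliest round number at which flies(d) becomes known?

3

Round 1 — (2), derive blue(d).
Round 2 — (7), derive closed(d).
Round 3 — (3), (4), derive mammal(d), flies(d).
flies(d) first appears in round 3.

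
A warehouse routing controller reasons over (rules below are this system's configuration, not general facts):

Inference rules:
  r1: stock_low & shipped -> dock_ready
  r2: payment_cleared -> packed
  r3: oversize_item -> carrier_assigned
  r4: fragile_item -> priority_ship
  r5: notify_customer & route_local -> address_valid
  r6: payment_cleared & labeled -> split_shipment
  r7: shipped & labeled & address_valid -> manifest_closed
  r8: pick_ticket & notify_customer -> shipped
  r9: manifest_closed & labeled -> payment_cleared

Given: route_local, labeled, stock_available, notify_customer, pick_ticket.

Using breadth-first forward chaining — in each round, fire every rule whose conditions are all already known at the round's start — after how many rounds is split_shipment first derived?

4

Round 1: r5 [notify_customer & route_local -> address_valid]; r8 [pick_ticket & notify_customer -> shipped]. New: address_valid, shipped.
Round 2: r7 [shipped & labeled & address_valid -> manifest_closed]. New: manifest_closed.
Round 3: r9 [manifest_closed & labeled -> payment_cleared]. New: payment_cleared.
Round 4: r2 [payment_cleared -> packed]; r6 [payment_cleared & labeled -> split_shipment]. New: packed, split_shipment.
split_shipment first appears in round 4.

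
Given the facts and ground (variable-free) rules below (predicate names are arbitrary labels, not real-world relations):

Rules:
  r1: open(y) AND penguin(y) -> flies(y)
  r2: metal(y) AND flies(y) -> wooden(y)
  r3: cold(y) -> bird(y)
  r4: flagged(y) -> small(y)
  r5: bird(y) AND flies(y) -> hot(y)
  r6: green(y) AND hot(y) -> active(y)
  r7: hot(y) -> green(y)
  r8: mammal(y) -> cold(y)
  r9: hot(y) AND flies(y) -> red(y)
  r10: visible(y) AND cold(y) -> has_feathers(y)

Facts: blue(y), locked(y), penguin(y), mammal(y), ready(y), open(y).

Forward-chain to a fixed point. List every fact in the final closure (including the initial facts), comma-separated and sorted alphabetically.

[1] r1 [open(y) AND penguin(y) -> flies(y)]; r8 [mammal(y) -> cold(y)]. ⇒ new: flies(y), cold(y).
[2] r3 [cold(y) -> bird(y)]. ⇒ new: bird(y).
[3] r5 [bird(y) AND flies(y) -> hot(y)]. ⇒ new: hot(y).
[4] r7 [hot(y) -> green(y)]; r9 [hot(y) AND flies(y) -> red(y)]. ⇒ new: green(y), red(y).
[5] r6 [green(y) AND hot(y) -> active(y)]. ⇒ new: active(y).

active(y), bird(y), blue(y), cold(y), flies(y), green(y), hot(y), locked(y), mammal(y), open(y), penguin(y), ready(y), red(y)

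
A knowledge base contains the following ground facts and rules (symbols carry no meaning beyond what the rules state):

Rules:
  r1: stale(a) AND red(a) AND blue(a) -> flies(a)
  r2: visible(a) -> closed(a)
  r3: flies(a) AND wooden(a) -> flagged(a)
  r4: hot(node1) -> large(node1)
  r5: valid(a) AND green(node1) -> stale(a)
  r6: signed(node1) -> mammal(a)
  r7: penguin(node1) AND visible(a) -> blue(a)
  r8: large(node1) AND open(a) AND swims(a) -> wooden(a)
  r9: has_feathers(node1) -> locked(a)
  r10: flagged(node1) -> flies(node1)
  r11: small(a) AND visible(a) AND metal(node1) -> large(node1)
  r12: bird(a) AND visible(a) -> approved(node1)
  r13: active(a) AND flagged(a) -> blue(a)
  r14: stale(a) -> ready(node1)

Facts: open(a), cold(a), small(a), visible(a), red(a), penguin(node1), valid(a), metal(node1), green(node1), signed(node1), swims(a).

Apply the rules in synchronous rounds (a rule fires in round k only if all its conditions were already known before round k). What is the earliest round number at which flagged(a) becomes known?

3

Round 1: r2 [visible(a) -> closed(a)]; r5 [valid(a) AND green(node1) -> stale(a)]; r6 [signed(node1) -> mammal(a)]; r7 [penguin(node1) AND visible(a) -> blue(a)]; r11 [small(a) AND visible(a) AND metal(node1) -> large(node1)]. New: closed(a), stale(a), mammal(a), blue(a), large(node1).
Round 2: r1 [stale(a) AND red(a) AND blue(a) -> flies(a)]; r8 [large(node1) AND open(a) AND swims(a) -> wooden(a)]; r14 [stale(a) -> ready(node1)]. New: flies(a), wooden(a), ready(node1).
Round 3: r3 [flies(a) AND wooden(a) -> flagged(a)]. New: flagged(a).
flagged(a) first appears in round 3.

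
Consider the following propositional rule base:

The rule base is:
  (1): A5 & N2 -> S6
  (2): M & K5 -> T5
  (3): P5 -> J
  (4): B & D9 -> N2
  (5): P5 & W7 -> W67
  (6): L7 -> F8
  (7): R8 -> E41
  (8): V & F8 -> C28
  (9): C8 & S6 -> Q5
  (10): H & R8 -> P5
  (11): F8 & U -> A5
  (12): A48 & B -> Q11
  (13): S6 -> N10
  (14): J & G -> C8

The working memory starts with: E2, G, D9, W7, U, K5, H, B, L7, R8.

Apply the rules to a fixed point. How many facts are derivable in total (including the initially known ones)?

21

Round 1: (4) [B & D9 -> N2]; (6) [L7 -> F8]; (7) [R8 -> E41]; (10) [H & R8 -> P5]. Adds N2, F8, E41, P5.
Round 2: (3) [P5 -> J]; (5) [P5 & W7 -> W67]; (11) [F8 & U -> A5]. Adds J, W67, A5.
Round 3: (1) [A5 & N2 -> S6]; (14) [J & G -> C8]. Adds S6, C8.
Round 4: (9) [C8 & S6 -> Q5]; (13) [S6 -> N10]. Adds Q5, N10.
Closure: {A5, B, C8, D9, E2, E41, F8, G, H, J, K5, L7, N10, N2, P5, Q5, R8, S6, U, W67, W7} — 21 facts.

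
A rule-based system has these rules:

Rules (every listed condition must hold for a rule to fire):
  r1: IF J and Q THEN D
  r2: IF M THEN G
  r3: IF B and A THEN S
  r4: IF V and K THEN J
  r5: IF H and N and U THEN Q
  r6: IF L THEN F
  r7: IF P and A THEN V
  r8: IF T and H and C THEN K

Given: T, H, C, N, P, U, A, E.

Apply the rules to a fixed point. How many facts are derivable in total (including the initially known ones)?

Round 1: r5 [IF H and N and U THEN Q]; r7 [IF P and A THEN V]; r8 [IF T and H and C THEN K]. New: Q, V, K.
Round 2: r4 [IF V and K THEN J]. New: J.
Round 3: r1 [IF J and Q THEN D]. New: D.
Closure: {A, C, D, E, H, J, K, N, P, Q, T, U, V} — 13 facts.

13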